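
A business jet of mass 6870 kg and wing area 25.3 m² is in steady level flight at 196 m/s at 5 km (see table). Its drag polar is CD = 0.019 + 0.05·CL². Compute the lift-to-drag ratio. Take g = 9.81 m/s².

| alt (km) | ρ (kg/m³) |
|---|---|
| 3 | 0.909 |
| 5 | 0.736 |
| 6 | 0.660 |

At 5 km, from the table: ρ = 0.736 kg/m³.
Weight W = mg = 6870 × 9.81 = 67395 N; in level flight L = W.
Dynamic pressure q = 0.5 × 0.736 × 196² = 14140 Pa.
CL = W/(q·S) = 67395 / (14140 × 25.3) = 0.1884.
CD = 0.019 + 0.05 × 0.1884² = 0.02078.
L/D = CL/CD = 0.1884 / 0.02078 = 9.07

L/D = 9.07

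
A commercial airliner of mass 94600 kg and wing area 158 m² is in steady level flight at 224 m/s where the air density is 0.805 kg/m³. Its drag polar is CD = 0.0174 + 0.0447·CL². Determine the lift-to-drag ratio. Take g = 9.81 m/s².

In steady level flight, lift balances weight: W = mg = 94600 × 9.81 = 9.2803×10^5 N.
q = ½ρv² = ½ × 0.805 × 224² = 20200 Pa.
CL = 2W/(ρv²S) = 2×9.2803×10^5/(0.805×224²×158) = 0.2908.
CD = 0.0174 + 0.0447 × 0.2908² = 0.02118.
L/D = CL/CD = 0.2908 / 0.02118 = 13.7

L/D = 13.7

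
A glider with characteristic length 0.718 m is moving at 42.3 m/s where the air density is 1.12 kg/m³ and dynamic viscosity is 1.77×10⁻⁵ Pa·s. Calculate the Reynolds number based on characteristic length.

Re = 1.92×10^6

Re = ρ·v·c/μ = 1.12 × 42.3 × 0.718 / (1.77×10⁻⁵) = 1.92×10^6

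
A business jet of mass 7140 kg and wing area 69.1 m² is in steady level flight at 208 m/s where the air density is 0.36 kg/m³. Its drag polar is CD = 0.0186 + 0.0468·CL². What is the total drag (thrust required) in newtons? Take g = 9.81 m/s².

D = 10400 N

Level flight ⇒ L = W = m·g = 7140 × 9.81 = 70043 N.
Dynamic pressure q = 0.5 × 0.36 × 208² = 7788 Pa.
Required CL = L/(qS) = 70043/(7788·69.1) = 0.1302.
CD = 0.0186 + 0.0468 × 0.1302² = 0.01939.
D = q·S·CD = 7788 × 69.1 × 0.01939 = 10440 N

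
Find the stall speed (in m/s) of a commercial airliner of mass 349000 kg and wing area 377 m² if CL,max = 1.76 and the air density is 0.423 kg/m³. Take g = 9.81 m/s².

V_stall = 156 m/s

Stall occurs when L = W at CL,max. W = mg = 349000 × 9.81 = 3.424×10^6 N.
From L = ½ρV²S·CL,max = W: V_stall = √(2W/(ρSCL,max)) = √(2·3.424×10^6/(0.423·377·1.76))
V_stall = √24400 = 156 m/s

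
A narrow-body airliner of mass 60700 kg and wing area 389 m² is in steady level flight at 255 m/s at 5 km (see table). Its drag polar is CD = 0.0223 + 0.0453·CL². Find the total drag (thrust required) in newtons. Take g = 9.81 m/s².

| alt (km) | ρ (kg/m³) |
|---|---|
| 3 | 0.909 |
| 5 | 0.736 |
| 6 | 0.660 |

At 5 km, from the table: ρ = 0.736 kg/m³.
In steady level flight, lift balances weight: W = mg = 60700 × 9.81 = 5.9547×10^5 N.
q = ½ρv² = ½ × 0.736 × 255² = 23930 Pa.
Required CL = L/(qS) = 5.9547×10^5/(23930·389) = 0.06397.
CD = 0.0223 + 0.0453 × 0.06397² = 0.02249.
D = q·S·CD = 23930 × 389 × 0.02249 = 2.093×10^5 N

D = 2.09×10^5 N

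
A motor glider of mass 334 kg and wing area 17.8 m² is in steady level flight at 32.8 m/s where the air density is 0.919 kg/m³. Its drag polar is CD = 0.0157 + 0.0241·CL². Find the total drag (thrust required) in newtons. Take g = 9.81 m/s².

D = 168 N

In steady level flight, lift balances weight: W = mg = 334 × 9.81 = 3276.5 N.
q = ½ρv² = ½ × 0.919 × 32.8² = 494.3 Pa.
CL = 2W/(ρv²S) = 2×3276.5/(0.919×32.8²×17.8) = 0.3724.
CD = 0.0157 + 0.0241 × 0.3724² = 0.01904.
D = q·S·CD = 494.3 × 17.8 × 0.01904 = 167.6 N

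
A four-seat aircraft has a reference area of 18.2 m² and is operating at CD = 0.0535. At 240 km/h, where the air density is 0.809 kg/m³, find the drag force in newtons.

Convert speed: v = 240 km/h ÷ 3.6 = 66.67 m/s.
D = ½ρv²S·CD = ½ × 0.809 × 66.67² × 18.2 × 0.0535 = 1750 N

D = 1750 N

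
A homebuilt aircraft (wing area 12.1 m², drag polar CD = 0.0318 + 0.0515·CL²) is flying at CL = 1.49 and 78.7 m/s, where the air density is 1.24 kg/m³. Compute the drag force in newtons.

CD = 0.0318 + 0.0515 × 1.49² = 0.1461
D = ½ρv²S·CD = ½ × 1.24 × 78.7² × 12.1 × 0.1461 = 6790 N

D = 6790 N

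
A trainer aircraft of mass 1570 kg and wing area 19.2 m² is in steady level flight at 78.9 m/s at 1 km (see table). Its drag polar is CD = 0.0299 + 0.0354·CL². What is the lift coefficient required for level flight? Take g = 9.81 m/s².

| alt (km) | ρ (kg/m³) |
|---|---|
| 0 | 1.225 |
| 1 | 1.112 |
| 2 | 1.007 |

CL = 0.232

At 1 km, from the table: ρ = 1.112 kg/m³.
Weight W = mg = 1570 × 9.81 = 15402 N; in level flight L = W.
Dynamic pressure q = 0.5 × 1.112 × 78.9² = 3461 Pa.
Required CL = L/(qS) = 15402/(3461·19.2) = 0.2318.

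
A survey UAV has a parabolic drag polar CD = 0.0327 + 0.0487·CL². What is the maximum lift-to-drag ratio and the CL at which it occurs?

For CD = CD0 + K·CL², (L/D)max occurs at CL* = √(CD0/K) and equals 1/(2√(K·CD0)).
(L/D)max = 1/(2√(0.0487 × 0.0327)) = 1/(2 × 0.03991) = 12.5
CL* = √(0.0327/0.0487) = 0.819

(L/D)max = 12.5, at CL = 0.819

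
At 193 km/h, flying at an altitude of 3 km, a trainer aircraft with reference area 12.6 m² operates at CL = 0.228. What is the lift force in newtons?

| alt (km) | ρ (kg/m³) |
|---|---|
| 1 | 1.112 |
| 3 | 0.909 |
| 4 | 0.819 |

At 3 km, from the table: ρ = 0.909 kg/m³.
Convert speed: v = 193 km/h ÷ 3.6 = 53.61 m/s.
Dynamic pressure q = ½ρv² = ½ × 0.909 × 53.61² = 1306 Pa.
L = q·S·CL = 1306 × 12.6 × 0.228 = 3750 N

L = 3750 N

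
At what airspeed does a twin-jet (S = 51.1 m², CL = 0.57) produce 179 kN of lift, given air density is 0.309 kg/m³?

L = ½ρv²S·CL ⇒ v = √(2L/(ρ·S·CL))
v = √(2 × 1.79×10^5 / (0.309 × 51.1 × 0.57)) = √39780 = 199 m/s

v = 199 m/s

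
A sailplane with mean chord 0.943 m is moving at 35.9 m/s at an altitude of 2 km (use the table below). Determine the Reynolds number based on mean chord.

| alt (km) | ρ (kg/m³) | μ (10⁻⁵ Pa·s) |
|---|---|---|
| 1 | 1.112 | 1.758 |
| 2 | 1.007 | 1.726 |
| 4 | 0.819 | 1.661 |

At 2 km, from the table: ρ = 1.007 kg/m³, μ = 1.726×10⁻⁵ Pa·s.
Re = ρ·v·c/μ = 1.007 × 35.9 × 0.943 / (1.726×10⁻⁵) = 1.98×10^6

Re = 1.98×10^6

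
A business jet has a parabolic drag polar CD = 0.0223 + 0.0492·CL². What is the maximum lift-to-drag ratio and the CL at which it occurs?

For CD = CD0 + K·CL², (L/D)max occurs at CL* = √(CD0/K) and equals 1/(2√(K·CD0)).
(L/D)max = 1/(2√(0.0492 × 0.0223)) = 1/(2 × 0.03312) = 15.1
CL* = √(0.0223/0.0492) = 0.673

(L/D)max = 15.1, at CL = 0.673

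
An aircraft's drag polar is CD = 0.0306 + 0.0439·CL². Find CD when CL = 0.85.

CD = 0.0623

CD = 0.0306 + 0.0439 × 0.85² = 0.0306 + 0.03172 = 0.0623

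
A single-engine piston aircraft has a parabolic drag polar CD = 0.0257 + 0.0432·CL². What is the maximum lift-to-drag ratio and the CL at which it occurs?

For CD = CD0 + K·CL², (L/D)max occurs at CL* = √(CD0/K) and equals 1/(2√(K·CD0)).
(L/D)max = 1/(2√(0.0432 × 0.0257)) = 1/(2 × 0.03332) = 15
CL* = √(0.0257/0.0432) = 0.771

(L/D)max = 15, at CL = 0.771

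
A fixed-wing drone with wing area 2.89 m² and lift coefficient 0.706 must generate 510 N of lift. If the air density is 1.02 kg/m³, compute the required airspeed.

v = 22.1 m/s

L = ½ρv²S·CL ⇒ v = √(2L/(ρ·S·CL))
v = √(2 × 510 / (1.02 × 2.89 × 0.706)) = √490.1 = 22.1 m/s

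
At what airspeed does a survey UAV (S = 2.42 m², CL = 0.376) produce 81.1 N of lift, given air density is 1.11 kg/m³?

v = 12.7 m/s

L = ½ρv²S·CL ⇒ v = √(2L/(ρ·S·CL))
v = √(2 × 81.1 / (1.11 × 2.42 × 0.376)) = √160.6 = 12.7 m/s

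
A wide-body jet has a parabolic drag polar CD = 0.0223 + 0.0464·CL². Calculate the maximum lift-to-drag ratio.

(L/D)max = 15.5

For CD = CD0 + K·CL², (L/D)max occurs at CL* = √(CD0/K) and equals 1/(2√(K·CD0)).
(L/D)max = 1/(2√(0.0464 × 0.0223)) = 1/(2 × 0.03217) = 15.5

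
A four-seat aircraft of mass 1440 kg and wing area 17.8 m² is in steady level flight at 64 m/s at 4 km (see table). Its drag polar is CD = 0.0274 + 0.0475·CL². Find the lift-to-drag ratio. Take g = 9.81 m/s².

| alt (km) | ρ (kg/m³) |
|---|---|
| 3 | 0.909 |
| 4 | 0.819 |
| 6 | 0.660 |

At 4 km, from the table: ρ = 0.819 kg/m³.
In steady level flight, lift balances weight: W = mg = 1440 × 9.81 = 14126 N.
q = ½ρv² = ½ × 0.819 × 64² = 1677 Pa.
Required CL = L/(qS) = 14126/(1677·17.8) = 0.4731.
CD = 0.0274 + 0.0475 × 0.4731² = 0.03803.
L/D = CL/CD = 0.4731 / 0.03803 = 12.4

L/D = 12.4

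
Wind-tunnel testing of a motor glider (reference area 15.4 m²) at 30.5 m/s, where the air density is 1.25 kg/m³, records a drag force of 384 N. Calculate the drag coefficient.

From D = ½ρv²S·CD, rearranging gives CD = 2D/(ρv²S).
CD = 2 × 384 / (1.25 × 30.5² × 15.4) = 0.0429

CD = 0.0429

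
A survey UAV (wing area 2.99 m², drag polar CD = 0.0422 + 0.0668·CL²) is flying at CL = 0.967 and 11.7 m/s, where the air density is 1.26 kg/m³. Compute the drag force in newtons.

CD = 0.0422 + 0.0668 × 0.967² = 0.1047
D = ½ρv²S·CD = ½ × 1.26 × 11.7² × 2.99 × 0.1047 = 27 N

D = 27 N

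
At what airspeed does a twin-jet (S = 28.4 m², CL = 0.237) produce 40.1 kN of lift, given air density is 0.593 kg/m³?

L = ½ρv²S·CL ⇒ v = √(2L/(ρ·S·CL))
v = √(2 × 40100 / (0.593 × 28.4 × 0.237)) = √20090 = 142 m/s

v = 142 m/s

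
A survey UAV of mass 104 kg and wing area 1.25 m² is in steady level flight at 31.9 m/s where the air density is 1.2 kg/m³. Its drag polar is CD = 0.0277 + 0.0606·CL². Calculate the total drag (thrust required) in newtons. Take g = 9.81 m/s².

D = 104 N

In steady level flight, lift balances weight: W = mg = 104 × 9.81 = 1020.2 N.
Dynamic pressure q = 0.5 × 1.2 × 31.9² = 610.6 Pa.
CL = 2W/(ρv²S) = 2×1020.2/(1.2×31.9²×1.25) = 1.337.
CD = 0.0277 + 0.0606 × 1.337² = 0.136.
D = q·S·CD = 610.6 × 1.25 × 0.136 = 103.8 N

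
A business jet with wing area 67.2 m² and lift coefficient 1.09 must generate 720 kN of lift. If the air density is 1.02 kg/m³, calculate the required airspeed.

v = 139 m/s

L = ½ρv²S·CL ⇒ v = √(2L/(ρ·S·CL))
v = √(2 × 7.2×10^5 / (1.02 × 67.2 × 1.09)) = √19270 = 139 m/s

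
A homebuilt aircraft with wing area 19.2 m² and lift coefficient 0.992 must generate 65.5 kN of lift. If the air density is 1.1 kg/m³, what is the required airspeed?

L = ½ρv²S·CL ⇒ v = √(2L/(ρ·S·CL))
v = √(2 × 65500 / (1.1 × 19.2 × 0.992)) = √6253 = 79.1 m/s

v = 79.1 m/s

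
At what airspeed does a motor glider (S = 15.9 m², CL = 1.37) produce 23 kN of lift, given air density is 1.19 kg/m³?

v = 42.1 m/s

L = ½ρv²S·CL ⇒ v = √(2L/(ρ·S·CL))
v = √(2 × 23000 / (1.19 × 15.9 × 1.37)) = √1775 = 42.1 m/s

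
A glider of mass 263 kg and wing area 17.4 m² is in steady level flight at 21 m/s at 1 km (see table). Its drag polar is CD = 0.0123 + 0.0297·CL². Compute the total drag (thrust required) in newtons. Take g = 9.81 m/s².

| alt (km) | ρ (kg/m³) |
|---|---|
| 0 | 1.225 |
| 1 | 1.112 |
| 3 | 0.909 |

D = 98.8 N

At 1 km, from the table: ρ = 1.112 kg/m³.
In steady level flight, lift balances weight: W = mg = 263 × 9.81 = 2580 N.
q = ½ρv² = ½ × 1.112 × 21² = 245.2 Pa.
CL = W/(q·S) = 2580 / (245.2 × 17.4) = 0.6047.
CD = 0.0123 + 0.0297 × 0.6047² = 0.02316.
D = q·S·CD = 245.2 × 17.4 × 0.02316 = 98.82 N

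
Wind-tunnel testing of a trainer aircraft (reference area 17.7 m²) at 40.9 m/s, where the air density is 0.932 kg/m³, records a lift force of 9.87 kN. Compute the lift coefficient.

CL = 0.715

From L = ½ρv²S·CL, rearranging gives CL = 2L/(ρv²S).
CL = 2 × 9870 / (0.932 × 40.9² × 17.7) = 0.715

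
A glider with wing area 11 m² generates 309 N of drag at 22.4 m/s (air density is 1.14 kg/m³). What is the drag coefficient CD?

From D = ½ρv²S·CD, rearranging gives CD = 2D/(ρv²S).
CD = 2 × 309 / (1.14 × 22.4² × 11) = 0.0982

CD = 0.0982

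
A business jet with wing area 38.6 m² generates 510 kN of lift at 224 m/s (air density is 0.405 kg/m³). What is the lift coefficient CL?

From L = ½ρv²S·CL, rearranging gives CL = 2L/(ρv²S).
CL = 2 × 5.1×10^5 / (0.405 × 224² × 38.6) = 1.3

CL = 1.3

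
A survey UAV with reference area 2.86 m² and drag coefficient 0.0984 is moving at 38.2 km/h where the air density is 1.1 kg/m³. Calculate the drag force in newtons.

Convert speed: v = 38.2 km/h ÷ 3.6 = 10.61 m/s.
Dynamic pressure q = ½ρv² = ½ × 1.1 × 10.61² = 61.93 Pa.
D = q·S·CD = 61.93 × 2.86 × 0.0984 = 17.4 N

D = 17.4 N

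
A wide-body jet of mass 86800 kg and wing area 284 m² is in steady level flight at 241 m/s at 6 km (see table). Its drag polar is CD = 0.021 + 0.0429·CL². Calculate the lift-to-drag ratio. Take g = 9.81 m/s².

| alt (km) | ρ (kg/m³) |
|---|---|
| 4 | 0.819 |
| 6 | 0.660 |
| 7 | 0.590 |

L/D = 7.09

At 6 km, from the table: ρ = 0.660 kg/m³.
In steady level flight, lift balances weight: W = mg = 86800 × 9.81 = 8.5151×10^5 N.
Dynamic pressure q = 0.5 × 0.66 × 241² = 19170 Pa.
Required CL = L/(qS) = 8.5151×10^5/(19170·284) = 0.1564.
CD = 0.021 + 0.0429 × 0.1564² = 0.02205.
L/D = CL/CD = 0.1564 / 0.02205 = 7.09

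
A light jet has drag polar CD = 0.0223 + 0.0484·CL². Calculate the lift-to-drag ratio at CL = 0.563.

CD = 0.0223 + 0.0484 × 0.563² = 0.03764
L/D = CL/CD = 0.563 / 0.03764 = 15

L/D = 15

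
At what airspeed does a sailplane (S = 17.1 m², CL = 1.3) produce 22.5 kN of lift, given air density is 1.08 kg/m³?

v = 43.3 m/s

L = ½ρv²S·CL ⇒ v = √(2L/(ρ·S·CL))
v = √(2 × 22500 / (1.08 × 17.1 × 1.3)) = √1874 = 43.3 m/s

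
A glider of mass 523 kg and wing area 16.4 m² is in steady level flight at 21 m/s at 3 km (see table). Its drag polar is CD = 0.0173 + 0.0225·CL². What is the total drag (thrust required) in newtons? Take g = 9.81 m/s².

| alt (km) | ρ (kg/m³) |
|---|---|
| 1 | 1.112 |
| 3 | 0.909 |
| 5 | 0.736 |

D = 237 N

At 3 km, from the table: ρ = 0.909 kg/m³.
Level flight ⇒ L = W = m·g = 523 × 9.81 = 5130.6 N.
q = ½ρv² = ½ × 0.909 × 21² = 200.4 Pa.
CL = W/(q·S) = 5130.6 / (200.4 × 16.4) = 1.561.
CD = 0.0173 + 0.0225 × 1.561² = 0.07211.
D = q·S·CD = 200.4 × 16.4 × 0.07211 = 237 N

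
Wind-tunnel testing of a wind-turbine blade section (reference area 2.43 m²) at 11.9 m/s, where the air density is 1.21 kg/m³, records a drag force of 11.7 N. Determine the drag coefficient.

CD = 0.0562

From D = ½ρv²S·CD, rearranging gives CD = 2D/(ρv²S).
CD = 2 × 11.7 / (1.21 × 11.9² × 2.43) = 0.0562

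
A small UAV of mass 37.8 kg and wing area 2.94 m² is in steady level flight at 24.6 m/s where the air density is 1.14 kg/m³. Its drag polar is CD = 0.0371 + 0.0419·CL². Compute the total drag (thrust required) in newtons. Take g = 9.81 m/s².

In steady level flight, lift balances weight: W = mg = 37.8 × 9.81 = 370.82 N.
Dynamic pressure q = 0.5 × 1.14 × 24.6² = 344.9 Pa.
Required CL = L/(qS) = 370.82/(344.9·2.94) = 0.3657.
CD = 0.0371 + 0.0419 × 0.3657² = 0.0427.
D = q·S·CD = 344.9 × 2.94 × 0.0427 = 43.31 N

D = 43.3 N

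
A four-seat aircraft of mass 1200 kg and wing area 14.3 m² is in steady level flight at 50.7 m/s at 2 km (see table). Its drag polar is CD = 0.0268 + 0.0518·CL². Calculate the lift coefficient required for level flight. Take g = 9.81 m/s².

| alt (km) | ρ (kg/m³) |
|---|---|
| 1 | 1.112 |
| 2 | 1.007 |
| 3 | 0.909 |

At 2 km, from the table: ρ = 1.007 kg/m³.
Level flight ⇒ L = W = m·g = 1200 × 9.81 = 11772 N.
q = ½ρv² = ½ × 1.007 × 50.7² = 1294 Pa.
CL = W/(q·S) = 11772 / (1294 × 14.3) = 0.6361.

CL = 0.636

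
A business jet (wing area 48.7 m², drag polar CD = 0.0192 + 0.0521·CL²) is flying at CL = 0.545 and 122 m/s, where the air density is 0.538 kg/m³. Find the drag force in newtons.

D = 6760 N

CD = 0.0192 + 0.0521 × 0.545² = 0.03468
D = ½ρv²S·CD = ½ × 0.538 × 122² × 48.7 × 0.03468 = 6760 N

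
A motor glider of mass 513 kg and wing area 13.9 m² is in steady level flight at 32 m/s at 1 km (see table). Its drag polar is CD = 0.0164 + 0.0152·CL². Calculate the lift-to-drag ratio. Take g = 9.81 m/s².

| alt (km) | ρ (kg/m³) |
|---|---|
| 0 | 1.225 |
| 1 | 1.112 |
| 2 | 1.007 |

L/D = 28.2

At 1 km, from the table: ρ = 1.112 kg/m³.
Level flight ⇒ L = W = m·g = 513 × 9.81 = 5032.5 N.
Dynamic pressure q = 0.5 × 1.112 × 32² = 569.3 Pa.
Required CL = L/(qS) = 5032.5/(569.3·13.9) = 0.6359.
CD = 0.0164 + 0.0152 × 0.6359² = 0.02255.
L/D = CL/CD = 0.6359 / 0.02255 = 28.2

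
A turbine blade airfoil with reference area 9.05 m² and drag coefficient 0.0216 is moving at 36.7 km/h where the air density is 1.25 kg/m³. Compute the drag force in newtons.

Convert speed: v = 36.7 km/h ÷ 3.6 = 10.19 m/s.
D = ½ρv²S·CD = ½ × 1.25 × 10.19² × 9.05 × 0.0216 = 12.7 N

D = 12.7 N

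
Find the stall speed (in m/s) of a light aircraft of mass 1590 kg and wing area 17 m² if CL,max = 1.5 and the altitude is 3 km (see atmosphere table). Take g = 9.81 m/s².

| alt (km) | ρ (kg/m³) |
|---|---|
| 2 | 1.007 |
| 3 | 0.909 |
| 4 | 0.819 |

At 3 km, from the table: ρ = 0.909 kg/m³.
Stall occurs when L = W at CL,max. W = mg = 1590 × 9.81 = 15600 N.
From L = ½ρV²S·CL,max = W: V_stall = √(2W/(ρSCL,max)) = √(2·15600/(0.909·17·1.5))
V_stall = √1346 = 36.7 m/s

V_stall = 36.7 m/s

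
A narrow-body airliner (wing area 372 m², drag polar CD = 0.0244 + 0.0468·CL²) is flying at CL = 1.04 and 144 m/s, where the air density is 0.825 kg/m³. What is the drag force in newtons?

D = 2.39×10^5 N

CD = 0.0244 + 0.0468 × 1.04² = 0.07502
D = ½ρv²S·CD = ½ × 0.825 × 144² × 372 × 0.07502 = 2.39×10^5 N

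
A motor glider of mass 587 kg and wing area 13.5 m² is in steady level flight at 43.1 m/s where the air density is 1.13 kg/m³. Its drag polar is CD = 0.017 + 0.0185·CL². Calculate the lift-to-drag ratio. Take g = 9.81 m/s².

L/D = 20.3

In steady level flight, lift balances weight: W = mg = 587 × 9.81 = 5758.5 N.
q = ½ρv² = ½ × 1.13 × 43.1² = 1050 Pa.
Required CL = L/(qS) = 5758.5/(1050·13.5) = 0.4064.
CD = 0.017 + 0.0185 × 0.4064² = 0.02006.
L/D = CL/CD = 0.4064 / 0.02006 = 20.3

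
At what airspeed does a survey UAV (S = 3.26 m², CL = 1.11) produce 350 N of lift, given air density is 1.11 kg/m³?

v = 13.2 m/s

L = ½ρv²S·CL ⇒ v = √(2L/(ρ·S·CL))
v = √(2 × 350 / (1.11 × 3.26 × 1.11)) = √174.3 = 13.2 m/s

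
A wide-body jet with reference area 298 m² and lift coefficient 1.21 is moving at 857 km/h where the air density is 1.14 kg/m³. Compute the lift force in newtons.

L = 1.16×10^7 N

Convert speed: v = 857 km/h ÷ 3.6 = 238.1 m/s.
L = ½ρv²S·CL = ½ × 1.14 × 238.1² × 298 × 1.21 = 1.16×10^7 N ≈ 11600 kN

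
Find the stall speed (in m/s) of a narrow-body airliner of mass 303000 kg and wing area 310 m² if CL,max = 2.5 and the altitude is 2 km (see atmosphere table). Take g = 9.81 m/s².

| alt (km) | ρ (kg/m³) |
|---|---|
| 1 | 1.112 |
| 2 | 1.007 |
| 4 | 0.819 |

V_stall = 87.3 m/s

At 2 km, from the table: ρ = 1.007 kg/m³.
Weight W = mg = 303000 × 9.81 = 2.972×10^6 N.
From L = ½ρV²S·CL,max = W: V_stall = √(2W/(ρSCL,max)) = √(2·2.972×10^6/(1.007·310·2.5))
V_stall = √7617 = 87.3 m/s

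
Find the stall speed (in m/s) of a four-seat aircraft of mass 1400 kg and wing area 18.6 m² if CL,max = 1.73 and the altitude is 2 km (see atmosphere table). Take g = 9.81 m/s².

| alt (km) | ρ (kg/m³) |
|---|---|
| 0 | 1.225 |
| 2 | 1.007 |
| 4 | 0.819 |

V_stall = 29.1 m/s

At 2 km, from the table: ρ = 1.007 kg/m³.
Stall occurs when L = W at CL,max. W = mg = 1400 × 9.81 = 13730 N.
From L = ½ρV²S·CL,max = W: V_stall = √(2W/(ρSCL,max)) = √(2·13730/(1.007·18.6·1.73))
V_stall = √847.7 = 29.1 m/s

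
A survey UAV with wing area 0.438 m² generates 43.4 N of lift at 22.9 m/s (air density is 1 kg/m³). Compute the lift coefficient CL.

CL = 0.378

From L = ½ρv²S·CL, rearranging gives CL = 2L/(ρv²S).
CL = 2 × 43.4 / (1 × 22.9² × 0.438) = 0.378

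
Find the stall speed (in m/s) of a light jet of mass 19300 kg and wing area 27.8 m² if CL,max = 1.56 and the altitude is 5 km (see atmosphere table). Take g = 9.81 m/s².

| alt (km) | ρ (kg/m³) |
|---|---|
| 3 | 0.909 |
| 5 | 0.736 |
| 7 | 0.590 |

At 5 km, from the table: ρ = 0.736 kg/m³.
At stall, lift equals weight: L = W = m·g = 19300 × 9.81 = 1.893×10^5 N.
From L = ½ρV²S·CL,max = W: V_stall = √(2W/(ρSCL,max)) = √(2·1.893×10^5/(0.736·27.8·1.56))
V_stall = √11860 = 109 m/s

V_stall = 109 m/s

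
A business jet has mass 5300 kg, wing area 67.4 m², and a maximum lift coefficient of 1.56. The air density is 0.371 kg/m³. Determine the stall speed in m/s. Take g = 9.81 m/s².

V_stall = 51.6 m/s

Stall occurs when L = W at CL,max. W = mg = 5300 × 9.81 = 51990 N.
V_stall = √(2W/(ρ·S·CL,max)) = √(2 × 51990 / (0.371 × 67.4 × 1.56))
V_stall = √2666 = 51.6 m/s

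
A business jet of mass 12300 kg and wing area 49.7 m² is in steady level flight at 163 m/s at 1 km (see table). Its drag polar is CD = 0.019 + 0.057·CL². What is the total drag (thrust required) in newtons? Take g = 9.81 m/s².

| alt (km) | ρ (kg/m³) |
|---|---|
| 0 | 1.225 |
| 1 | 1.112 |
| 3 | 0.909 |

At 1 km, from the table: ρ = 1.112 kg/m³.
In steady level flight, lift balances weight: W = mg = 12300 × 9.81 = 1.2066×10^5 N.
Dynamic pressure q = 0.5 × 1.112 × 163² = 14770 Pa.
CL = W/(q·S) = 1.2066×10^5 / (14770 × 49.7) = 0.1643.
CD = 0.019 + 0.057 × 0.1643² = 0.02054.
D = q·S·CD = 14770 × 49.7 × 0.02054 = 15080 N

D = 15100 N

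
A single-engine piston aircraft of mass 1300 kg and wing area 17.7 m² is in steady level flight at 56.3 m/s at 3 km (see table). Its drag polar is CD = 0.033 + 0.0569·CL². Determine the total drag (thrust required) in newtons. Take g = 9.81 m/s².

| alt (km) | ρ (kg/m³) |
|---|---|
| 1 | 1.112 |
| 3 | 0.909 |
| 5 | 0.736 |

At 3 km, from the table: ρ = 0.909 kg/m³.
In steady level flight, lift balances weight: W = mg = 1300 × 9.81 = 12753 N.
q = ½ρv² = ½ × 0.909 × 56.3² = 1441 Pa.
CL = W/(q·S) = 12753 / (1441 × 17.7) = 0.5001.
CD = 0.033 + 0.0569 × 0.5001² = 0.04723.
D = q·S·CD = 1441 × 17.7 × 0.04723 = 1204 N

D = 1200 N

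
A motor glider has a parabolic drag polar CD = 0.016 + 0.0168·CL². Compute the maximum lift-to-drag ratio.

(L/D)max = 30.5

For CD = CD0 + K·CL², (L/D)max occurs at CL* = √(CD0/K) and equals 1/(2√(K·CD0)).
(L/D)max = 1/(2√(0.0168 × 0.016)) = 1/(2 × 0.0164) = 30.5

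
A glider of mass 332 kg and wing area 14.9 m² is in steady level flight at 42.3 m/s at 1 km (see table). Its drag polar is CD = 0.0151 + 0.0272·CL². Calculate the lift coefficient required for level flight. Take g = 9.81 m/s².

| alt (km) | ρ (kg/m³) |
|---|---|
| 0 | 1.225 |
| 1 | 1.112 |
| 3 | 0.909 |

CL = 0.22

At 1 km, from the table: ρ = 1.112 kg/m³.
Weight W = mg = 332 × 9.81 = 3256.9 N; in level flight L = W.
q = ½ρv² = ½ × 1.112 × 42.3² = 994.8 Pa.
CL = 2W/(ρv²S) = 2×3256.9/(1.112×42.3²×14.9) = 0.2197.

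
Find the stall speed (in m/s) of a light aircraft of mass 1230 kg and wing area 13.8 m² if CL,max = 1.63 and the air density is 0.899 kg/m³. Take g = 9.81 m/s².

V_stall = 34.5 m/s

Stall occurs when L = W at CL,max. W = mg = 1230 × 9.81 = 12070 N.
V_stall = √(2W/(ρ·S·CL,max)) = √(2 × 12070 / (0.899 × 13.8 × 1.63))
V_stall = √1193 = 34.5 m/s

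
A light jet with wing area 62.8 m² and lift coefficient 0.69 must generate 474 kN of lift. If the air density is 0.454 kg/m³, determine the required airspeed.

L = ½ρv²S·CL ⇒ v = √(2L/(ρ·S·CL))
v = √(2 × 4.74×10^5 / (0.454 × 62.8 × 0.69)) = √48190 = 220 m/s

v = 220 m/s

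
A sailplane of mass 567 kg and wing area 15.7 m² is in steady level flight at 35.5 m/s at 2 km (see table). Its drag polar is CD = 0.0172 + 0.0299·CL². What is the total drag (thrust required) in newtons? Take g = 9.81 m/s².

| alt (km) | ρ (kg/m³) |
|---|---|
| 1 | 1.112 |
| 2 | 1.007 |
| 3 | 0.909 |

At 2 km, from the table: ρ = 1.007 kg/m³.
Weight W = mg = 567 × 9.81 = 5562.3 N; in level flight L = W.
Dynamic pressure q = 0.5 × 1.007 × 35.5² = 634.5 Pa.
CL = W/(q·S) = 5562.3 / (634.5 × 15.7) = 0.5583.
CD = 0.0172 + 0.0299 × 0.5583² = 0.02652.
D = q·S·CD = 634.5 × 15.7 × 0.02652 = 264.2 N

D = 264 N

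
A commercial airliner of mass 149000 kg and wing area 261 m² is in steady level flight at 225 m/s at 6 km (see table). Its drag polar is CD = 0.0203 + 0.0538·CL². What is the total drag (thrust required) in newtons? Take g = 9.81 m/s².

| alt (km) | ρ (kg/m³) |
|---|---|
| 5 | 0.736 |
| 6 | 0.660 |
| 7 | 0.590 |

At 6 km, from the table: ρ = 0.660 kg/m³.
Level flight ⇒ L = W = m·g = 149000 × 9.81 = 1.4617×10^6 N.
q = ½ρv² = ½ × 0.66 × 225² = 16710 Pa.
CL = W/(q·S) = 1.4617×10^6 / (16710 × 261) = 0.3352.
CD = 0.0203 + 0.0538 × 0.3352² = 0.02635.
D = q·S·CD = 16710 × 261 × 0.02635 = 1.149×10^5 N

D = 1.15×10^5 N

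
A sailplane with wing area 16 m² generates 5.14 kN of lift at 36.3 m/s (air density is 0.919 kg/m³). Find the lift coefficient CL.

From L = ½ρv²S·CL, rearranging gives CL = 2L/(ρv²S).
CL = 2 × 5140 / (0.919 × 36.3² × 16) = 0.531

CL = 0.531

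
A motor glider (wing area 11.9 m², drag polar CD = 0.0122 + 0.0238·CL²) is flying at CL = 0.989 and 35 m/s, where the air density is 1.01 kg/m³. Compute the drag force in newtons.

CD = 0.0122 + 0.0238 × 0.989² = 0.03548
D = ½ρv²S·CD = ½ × 1.01 × 35² × 11.9 × 0.03548 = 261 N

D = 261 N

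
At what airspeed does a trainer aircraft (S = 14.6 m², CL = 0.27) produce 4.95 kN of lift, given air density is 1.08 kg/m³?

L = ½ρv²S·CL ⇒ v = √(2L/(ρ·S·CL))
v = √(2 × 4950 / (1.08 × 14.6 × 0.27)) = √2325 = 48.2 m/s

v = 48.2 m/s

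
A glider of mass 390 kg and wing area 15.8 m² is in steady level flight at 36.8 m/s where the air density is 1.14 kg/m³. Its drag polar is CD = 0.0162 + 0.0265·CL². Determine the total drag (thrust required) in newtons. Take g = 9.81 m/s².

Level flight ⇒ L = W = m·g = 390 × 9.81 = 3825.9 N.
Dynamic pressure q = 0.5 × 1.14 × 36.8² = 771.9 Pa.
Required CL = L/(qS) = 3825.9/(771.9·15.8) = 0.3137.
CD = 0.0162 + 0.0265 × 0.3137² = 0.01881.
D = q·S·CD = 771.9 × 15.8 × 0.01881 = 229.4 N

D = 229 N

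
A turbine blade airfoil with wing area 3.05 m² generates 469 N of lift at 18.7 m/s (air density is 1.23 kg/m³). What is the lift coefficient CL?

From L = ½ρv²S·CL, rearranging gives CL = 2L/(ρv²S).
CL = 2 × 469 / (1.23 × 18.7² × 3.05) = 0.715

CL = 0.715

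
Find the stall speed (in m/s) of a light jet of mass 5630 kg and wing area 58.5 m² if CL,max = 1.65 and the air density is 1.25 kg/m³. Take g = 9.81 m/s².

Weight W = mg = 5630 × 9.81 = 55230 N.
V_stall = √(2W/(ρ·S·CL,max)) = √(2 × 55230 / (1.25 × 58.5 × 1.65))
V_stall = √915.5 = 30.3 m/s

V_stall = 30.3 m/s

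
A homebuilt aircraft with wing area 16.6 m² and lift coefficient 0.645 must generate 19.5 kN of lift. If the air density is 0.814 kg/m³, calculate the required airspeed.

v = 66.9 m/s

L = ½ρv²S·CL ⇒ v = √(2L/(ρ·S·CL))
v = √(2 × 19500 / (0.814 × 16.6 × 0.645)) = √4475 = 66.9 m/s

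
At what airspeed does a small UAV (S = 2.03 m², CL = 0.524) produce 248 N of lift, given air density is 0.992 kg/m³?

v = 21.7 m/s

L = ½ρv²S·CL ⇒ v = √(2L/(ρ·S·CL))
v = √(2 × 248 / (0.992 × 2.03 × 0.524)) = √470 = 21.7 m/s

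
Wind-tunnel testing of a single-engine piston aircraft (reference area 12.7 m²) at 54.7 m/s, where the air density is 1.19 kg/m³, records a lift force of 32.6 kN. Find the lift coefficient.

From L = ½ρv²S·CL, rearranging gives CL = 2L/(ρv²S).
CL = 2 × 32600 / (1.19 × 54.7² × 12.7) = 1.44

CL = 1.44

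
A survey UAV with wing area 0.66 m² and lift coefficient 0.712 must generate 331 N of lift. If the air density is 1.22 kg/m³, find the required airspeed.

L = ½ρv²S·CL ⇒ v = √(2L/(ρ·S·CL))
v = √(2 × 331 / (1.22 × 0.66 × 0.712)) = √1155 = 34 m/s

v = 34 m/s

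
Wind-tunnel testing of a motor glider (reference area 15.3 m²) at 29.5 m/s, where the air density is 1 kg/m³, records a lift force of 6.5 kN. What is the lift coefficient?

CL = 0.976

From L = ½ρv²S·CL, rearranging gives CL = 2L/(ρv²S).
CL = 2 × 6500 / (1 × 29.5² × 15.3) = 0.976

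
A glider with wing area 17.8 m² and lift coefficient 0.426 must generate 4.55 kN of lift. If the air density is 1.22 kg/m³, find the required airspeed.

L = ½ρv²S·CL ⇒ v = √(2L/(ρ·S·CL))
v = √(2 × 4550 / (1.22 × 17.8 × 0.426)) = √983.7 = 31.4 m/s

v = 31.4 m/s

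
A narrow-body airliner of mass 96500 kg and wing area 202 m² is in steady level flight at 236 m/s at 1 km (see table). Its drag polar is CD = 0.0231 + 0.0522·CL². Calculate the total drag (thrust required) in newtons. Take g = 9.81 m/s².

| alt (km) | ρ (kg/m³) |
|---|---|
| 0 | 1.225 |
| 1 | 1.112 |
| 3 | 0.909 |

D = 1.52×10^5 N

At 1 km, from the table: ρ = 1.112 kg/m³.
Level flight ⇒ L = W = m·g = 96500 × 9.81 = 9.4666×10^5 N.
Dynamic pressure q = 0.5 × 1.112 × 236² = 30970 Pa.
Required CL = L/(qS) = 9.4666×10^5/(30970·202) = 0.1513.
CD = 0.0231 + 0.0522 × 0.1513² = 0.0243.
D = q·S·CD = 30970 × 202 × 0.0243 = 1.52×10^5 N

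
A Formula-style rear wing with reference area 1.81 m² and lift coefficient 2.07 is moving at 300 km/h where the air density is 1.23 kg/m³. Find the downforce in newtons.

Convert speed: v = 300 km/h ÷ 3.6 = 83.33 m/s.
L = ½ρv²S·CL = ½ × 1.23 × 83.33² × 1.81 × 2.07 = 16000 N ≈ 16 kN

L = 16000 N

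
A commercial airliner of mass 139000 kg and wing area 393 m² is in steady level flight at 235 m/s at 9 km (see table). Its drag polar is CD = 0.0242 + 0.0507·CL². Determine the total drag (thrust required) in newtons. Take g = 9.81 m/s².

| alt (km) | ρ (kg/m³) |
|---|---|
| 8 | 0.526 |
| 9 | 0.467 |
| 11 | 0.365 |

At 9 km, from the table: ρ = 0.467 kg/m³.
Weight W = mg = 139000 × 9.81 = 1.3636×10^6 N; in level flight L = W.
Dynamic pressure q = 0.5 × 0.467 × 235² = 12900 Pa.
Required CL = L/(qS) = 1.3636×10^6/(12900·393) = 0.2691.
CD = 0.0242 + 0.0507 × 0.2691² = 0.02787.
D = q·S·CD = 12900 × 393 × 0.02787 = 1.412×10^5 N

D = 1.41×10^5 N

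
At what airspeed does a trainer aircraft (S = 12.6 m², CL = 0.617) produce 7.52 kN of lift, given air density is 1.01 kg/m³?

v = 43.8 m/s

L = ½ρv²S·CL ⇒ v = √(2L/(ρ·S·CL))
v = √(2 × 7520 / (1.01 × 12.6 × 0.617)) = √1915 = 43.8 m/s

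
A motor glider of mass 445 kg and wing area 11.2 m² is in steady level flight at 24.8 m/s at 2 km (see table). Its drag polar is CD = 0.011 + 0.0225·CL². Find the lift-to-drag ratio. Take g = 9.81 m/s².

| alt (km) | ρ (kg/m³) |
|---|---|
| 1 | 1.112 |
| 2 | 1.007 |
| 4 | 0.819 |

L/D = 27

At 2 km, from the table: ρ = 1.007 kg/m³.
Level flight ⇒ L = W = m·g = 445 × 9.81 = 4365.4 N.
Dynamic pressure q = 0.5 × 1.007 × 24.8² = 309.7 Pa.
CL = 2W/(ρv²S) = 2×4365.4/(1.007×24.8²×11.2) = 1.259.
CD = 0.011 + 0.0225 × 1.259² = 0.04665.
L/D = CL/CD = 1.259 / 0.04665 = 27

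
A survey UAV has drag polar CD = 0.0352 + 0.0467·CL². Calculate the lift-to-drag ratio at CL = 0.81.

L/D = 12.3

CD = 0.0352 + 0.0467 × 0.81² = 0.06584
L/D = CL/CD = 0.81 / 0.06584 = 12.3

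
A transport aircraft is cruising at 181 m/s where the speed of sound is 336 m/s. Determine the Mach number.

M = v/a = 181 / 336 = 0.539

M = 0.539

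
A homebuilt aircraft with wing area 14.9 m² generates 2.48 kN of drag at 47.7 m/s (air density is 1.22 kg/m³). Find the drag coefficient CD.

From D = ½ρv²S·CD, rearranging gives CD = 2D/(ρv²S).
CD = 2 × 2480 / (1.22 × 47.7² × 14.9) = 0.12

CD = 0.12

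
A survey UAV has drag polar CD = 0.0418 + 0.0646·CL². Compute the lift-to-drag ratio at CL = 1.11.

L/D = 9.14

CD = 0.0418 + 0.0646 × 1.11² = 0.1214
L/D = CL/CD = 1.11 / 0.1214 = 9.14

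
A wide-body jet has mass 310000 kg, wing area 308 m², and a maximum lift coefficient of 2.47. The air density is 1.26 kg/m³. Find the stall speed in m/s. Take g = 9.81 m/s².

At stall, lift equals weight: L = W = m·g = 310000 × 9.81 = 3.041×10^6 N.
From L = ½ρV²S·CL,max = W: V_stall = √(2W/(ρSCL,max)) = √(2·3.041×10^6/(1.26·308·2.47))
V_stall = √6345 = 79.7 m/s

V_stall = 79.7 m/s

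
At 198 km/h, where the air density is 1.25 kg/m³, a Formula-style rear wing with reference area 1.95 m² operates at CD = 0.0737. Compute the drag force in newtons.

D = 272 N

Convert speed: v = 198 km/h ÷ 3.6 = 55 m/s.
D = ½ρv²S·CD = ½ × 1.25 × 55² × 1.95 × 0.0737 = 272 N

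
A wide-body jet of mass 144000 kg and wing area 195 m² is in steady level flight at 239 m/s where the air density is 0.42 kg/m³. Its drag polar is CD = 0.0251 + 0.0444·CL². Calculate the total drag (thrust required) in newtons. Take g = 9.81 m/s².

D = 96600 N

In steady level flight, lift balances weight: W = mg = 144000 × 9.81 = 1.4126×10^6 N.
Dynamic pressure q = 0.5 × 0.42 × 239² = 12000 Pa.
Required CL = L/(qS) = 1.4126×10^6/(12000·195) = 0.6039.
CD = 0.0251 + 0.0444 × 0.6039² = 0.04129.
D = q·S·CD = 12000 × 195 × 0.04129 = 96590 N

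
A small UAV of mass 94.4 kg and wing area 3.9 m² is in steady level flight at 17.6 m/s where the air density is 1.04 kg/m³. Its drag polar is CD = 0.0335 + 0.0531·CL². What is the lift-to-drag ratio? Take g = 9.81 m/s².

Weight W = mg = 94.4 × 9.81 = 926.06 N; in level flight L = W.
Dynamic pressure q = 0.5 × 1.04 × 17.6² = 161.1 Pa.
CL = 2W/(ρv²S) = 2×926.06/(1.04×17.6²×3.9) = 1.474.
CD = 0.0335 + 0.0531 × 1.474² = 0.1489.
L/D = CL/CD = 1.474 / 0.1489 = 9.9

L/D = 9.9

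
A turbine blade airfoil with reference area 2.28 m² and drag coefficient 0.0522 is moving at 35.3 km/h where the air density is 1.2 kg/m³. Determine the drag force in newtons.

Convert speed: v = 35.3 km/h ÷ 3.6 = 9.806 m/s.
D = ½ρv²S·CD = ½ × 1.2 × 9.806² × 2.28 × 0.0522 = 6.87 N

D = 6.87 N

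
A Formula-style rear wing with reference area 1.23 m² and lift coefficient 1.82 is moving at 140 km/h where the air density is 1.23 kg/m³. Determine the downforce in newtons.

L = 2080 N

Convert speed: v = 140 km/h ÷ 3.6 = 38.89 m/s.
Dynamic pressure q = ½ρv² = ½ × 1.23 × 38.89² = 930.1 Pa.
L = q·S·CL = 930.1 × 1.23 × 1.82 = 2080 N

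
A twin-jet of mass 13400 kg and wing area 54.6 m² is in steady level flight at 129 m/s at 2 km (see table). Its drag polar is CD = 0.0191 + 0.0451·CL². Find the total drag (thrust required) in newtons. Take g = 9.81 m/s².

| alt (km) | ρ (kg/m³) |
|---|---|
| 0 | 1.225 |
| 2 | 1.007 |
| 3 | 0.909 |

D = 10400 N

At 2 km, from the table: ρ = 1.007 kg/m³.
Weight W = mg = 13400 × 9.81 = 1.3145×10^5 N; in level flight L = W.
Dynamic pressure q = 0.5 × 1.007 × 129² = 8379 Pa.
CL = W/(q·S) = 1.3145×10^5 / (8379 × 54.6) = 0.2873.
CD = 0.0191 + 0.0451 × 0.2873² = 0.02282.
D = q·S·CD = 8379 × 54.6 × 0.02282 = 10440 N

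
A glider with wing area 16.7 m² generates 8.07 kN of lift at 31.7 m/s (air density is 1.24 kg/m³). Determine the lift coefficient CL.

From L = ½ρv²S·CL, rearranging gives CL = 2L/(ρv²S).
CL = 2 × 8070 / (1.24 × 31.7² × 16.7) = 0.776

CL = 0.776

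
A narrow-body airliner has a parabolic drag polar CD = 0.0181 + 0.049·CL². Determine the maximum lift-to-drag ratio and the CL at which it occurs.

(L/D)max = 16.8, at CL = 0.608

For CD = CD0 + K·CL², (L/D)max occurs at CL* = √(CD0/K) and equals 1/(2√(K·CD0)).
(L/D)max = 1/(2√(0.049 × 0.0181)) = 1/(2 × 0.02978) = 16.8
CL* = √(0.0181/0.049) = 0.608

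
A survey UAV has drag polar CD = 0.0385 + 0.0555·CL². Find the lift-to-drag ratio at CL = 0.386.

L/D = 8.25

CD = 0.0385 + 0.0555 × 0.386² = 0.04677
L/D = CL/CD = 0.386 / 0.04677 = 8.25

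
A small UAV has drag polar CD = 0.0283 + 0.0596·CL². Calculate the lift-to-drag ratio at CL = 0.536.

CD = 0.0283 + 0.0596 × 0.536² = 0.04542
L/D = CL/CD = 0.536 / 0.04542 = 11.8

L/D = 11.8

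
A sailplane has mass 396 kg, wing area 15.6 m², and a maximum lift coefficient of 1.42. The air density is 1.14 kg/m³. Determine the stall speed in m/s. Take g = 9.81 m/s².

V_stall = 17.5 m/s

Stall occurs when L = W at CL,max. W = mg = 396 × 9.81 = 3885 N.
V_stall = √(2W/(ρ·S·CL,max)) = √(2 × 3885 / (1.14 × 15.6 × 1.42))
V_stall = √307.7 = 17.5 m/s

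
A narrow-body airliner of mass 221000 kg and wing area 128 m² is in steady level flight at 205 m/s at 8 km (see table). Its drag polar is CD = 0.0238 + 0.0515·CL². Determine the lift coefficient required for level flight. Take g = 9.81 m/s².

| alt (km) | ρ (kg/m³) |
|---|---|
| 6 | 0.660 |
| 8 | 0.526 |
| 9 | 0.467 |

At 8 km, from the table: ρ = 0.526 kg/m³.
In steady level flight, lift balances weight: W = mg = 221000 × 9.81 = 2.168×10^6 N.
Dynamic pressure q = 0.5 × 0.526 × 205² = 11050 Pa.
CL = 2W/(ρv²S) = 2×2.168×10^6/(0.526×205²×128) = 1.532.

CL = 1.53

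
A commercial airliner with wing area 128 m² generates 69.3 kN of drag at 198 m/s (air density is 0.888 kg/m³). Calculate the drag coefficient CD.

CD = 0.0311

From D = ½ρv²S·CD, rearranging gives CD = 2D/(ρv²S).
CD = 2 × 69300 / (0.888 × 198² × 128) = 0.0311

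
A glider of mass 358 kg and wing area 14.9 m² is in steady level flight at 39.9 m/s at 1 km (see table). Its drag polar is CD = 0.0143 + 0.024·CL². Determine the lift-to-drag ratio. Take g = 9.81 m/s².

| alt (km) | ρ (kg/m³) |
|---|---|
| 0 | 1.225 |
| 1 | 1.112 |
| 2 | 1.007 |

L/D = 16.6

At 1 km, from the table: ρ = 1.112 kg/m³.
Level flight ⇒ L = W = m·g = 358 × 9.81 = 3512 N.
q = ½ρv² = ½ × 1.112 × 39.9² = 885.2 Pa.
CL = W/(q·S) = 3512 / (885.2 × 14.9) = 0.2663.
CD = 0.0143 + 0.024 × 0.2663² = 0.016.
L/D = CL/CD = 0.2663 / 0.016 = 16.6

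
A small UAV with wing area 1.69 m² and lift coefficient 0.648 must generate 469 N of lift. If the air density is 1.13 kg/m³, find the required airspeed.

L = ½ρv²S·CL ⇒ v = √(2L/(ρ·S·CL))
v = √(2 × 469 / (1.13 × 1.69 × 0.648)) = √758 = 27.5 m/s

v = 27.5 m/s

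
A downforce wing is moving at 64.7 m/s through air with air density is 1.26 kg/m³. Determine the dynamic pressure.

q = ½ρv² = ½ × 1.26 × 64.7² = 2640 Pa

q = 2640 Pa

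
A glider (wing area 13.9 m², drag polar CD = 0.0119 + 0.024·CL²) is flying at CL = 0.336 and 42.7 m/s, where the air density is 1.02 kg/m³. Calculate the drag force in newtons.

CD = 0.0119 + 0.024 × 0.336² = 0.01461
D = ½ρv²S·CD = ½ × 1.02 × 42.7² × 13.9 × 0.01461 = 189 N

D = 189 N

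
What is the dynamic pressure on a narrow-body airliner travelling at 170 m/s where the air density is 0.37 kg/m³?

q = 5350 Pa

q = ½ρv² = ½ × 0.37 × 170² = 5350 Pa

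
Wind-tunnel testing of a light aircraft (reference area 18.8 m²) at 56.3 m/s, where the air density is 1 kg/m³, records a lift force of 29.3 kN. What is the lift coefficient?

From L = ½ρv²S·CL, rearranging gives CL = 2L/(ρv²S).
CL = 2 × 29300 / (1 × 56.3² × 18.8) = 0.983

CL = 0.983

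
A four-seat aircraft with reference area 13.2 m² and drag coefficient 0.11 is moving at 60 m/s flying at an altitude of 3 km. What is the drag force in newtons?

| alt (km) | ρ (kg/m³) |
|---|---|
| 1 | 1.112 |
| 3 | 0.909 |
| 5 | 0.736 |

At 3 km, from the table: ρ = 0.909 kg/m³.
D = ½ρv²S·CD = ½ × 0.909 × 60² × 13.2 × 0.11 = 2380 N

D = 2380 N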